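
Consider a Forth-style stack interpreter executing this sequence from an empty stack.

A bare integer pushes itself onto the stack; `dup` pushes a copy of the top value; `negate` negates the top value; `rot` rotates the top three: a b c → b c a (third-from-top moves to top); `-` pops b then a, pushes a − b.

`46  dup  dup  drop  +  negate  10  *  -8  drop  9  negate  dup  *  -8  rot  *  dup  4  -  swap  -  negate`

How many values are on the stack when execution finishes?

46     : [46]
dup    : [46, 46]
dup    : [46, 46, 46]
drop   : [46, 46]
+      : [92]
negate : [-92]
10     : [-92, 10]
*      : [-920]
-8     : [-920, -8]
drop   : [-920]
9      : [-920, 9]
negate : [-920, -9]
dup    : [-920, -9, -9]
*      : [-920, 81]
-8     : [-920, 81, -8]
rot    : [81, -8, -920]
*      : [81, 7360]
dup    : [81, 7360, 7360]
4      : [81, 7360, 7360, 4]
-      : [81, 7360, 7356]
swap   : [81, 7356, 7360]
-      : [81, -4]
negate : [81, 4]

2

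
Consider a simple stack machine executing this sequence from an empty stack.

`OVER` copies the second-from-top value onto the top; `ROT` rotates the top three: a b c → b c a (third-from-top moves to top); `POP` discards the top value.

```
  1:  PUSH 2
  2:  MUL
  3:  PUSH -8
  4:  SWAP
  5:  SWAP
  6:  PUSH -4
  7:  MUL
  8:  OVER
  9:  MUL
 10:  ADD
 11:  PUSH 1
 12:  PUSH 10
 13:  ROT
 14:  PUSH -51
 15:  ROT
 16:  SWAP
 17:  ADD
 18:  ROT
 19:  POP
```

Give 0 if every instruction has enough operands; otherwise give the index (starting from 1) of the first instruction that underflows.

2

PUSH 2 -> 2
MUL  — needs 2 operands, stack has 1 → underflow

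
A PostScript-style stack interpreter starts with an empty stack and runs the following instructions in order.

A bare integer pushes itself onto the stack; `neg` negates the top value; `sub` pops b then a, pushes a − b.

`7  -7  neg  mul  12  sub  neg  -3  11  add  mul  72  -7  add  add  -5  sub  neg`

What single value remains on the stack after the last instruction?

226

7   : 7
-7  : 7 -7
neg : 7 7
mul : 49
12  : 49 12
sub : 37
neg : -37
-3  : -37 -3
11  : -37 -3 11
add : -37 8
mul : -296
72  : -296 72
-7  : -296 72 -7
add : -296 65
add : -231
-5  : -231 -5
sub : -226
neg : 226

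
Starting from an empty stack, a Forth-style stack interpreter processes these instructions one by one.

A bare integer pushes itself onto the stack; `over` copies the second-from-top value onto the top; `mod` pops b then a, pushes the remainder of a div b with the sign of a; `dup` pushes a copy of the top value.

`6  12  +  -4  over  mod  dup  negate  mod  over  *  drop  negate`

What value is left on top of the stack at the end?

6      -> [6]
12     -> [6, 12]
+      -> [18]
-4     -> [18, -4]
over   -> [18, -4, 18]
mod    -> [18, -4]
dup    -> [18, -4, -4]
negate -> [18, -4, 4]
mod    -> [18, 0]
over   -> [18, 0, 18]
*      -> [18, 0]
drop   -> [18]
negate -> [-18]

-18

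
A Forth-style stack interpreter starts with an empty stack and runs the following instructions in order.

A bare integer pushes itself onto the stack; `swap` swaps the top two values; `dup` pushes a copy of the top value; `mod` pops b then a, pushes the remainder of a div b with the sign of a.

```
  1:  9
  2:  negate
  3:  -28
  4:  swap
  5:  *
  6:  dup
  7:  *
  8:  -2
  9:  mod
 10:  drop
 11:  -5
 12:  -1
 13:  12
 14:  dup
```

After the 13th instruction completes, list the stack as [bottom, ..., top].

9      : 9
negate : -9
-28    : -9 -28
swap   : -28 -9
*      : 252
dup    : 252 252
*      : 63504
-2     : 63504 -2
mod    : 0
drop   : (empty)
-5     : -5
-1     : -5 -1
12     : -5 -1 12

[-5, -1, 12]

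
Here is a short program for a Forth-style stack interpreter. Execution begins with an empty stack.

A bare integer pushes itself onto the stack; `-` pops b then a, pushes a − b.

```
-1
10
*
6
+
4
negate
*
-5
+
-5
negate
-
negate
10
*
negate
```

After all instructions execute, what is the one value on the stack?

-1     : -1
10     : -1 10
*      : -10
6      : -10 6
+      : -4
4      : -4 4
negate : -4 -4
*      : 16
-5     : 16 -5
+      : 11
-5     : 11 -5
negate : 11 5
-      : 6
negate : -6
10     : -6 10
*      : -60
negate : 60

60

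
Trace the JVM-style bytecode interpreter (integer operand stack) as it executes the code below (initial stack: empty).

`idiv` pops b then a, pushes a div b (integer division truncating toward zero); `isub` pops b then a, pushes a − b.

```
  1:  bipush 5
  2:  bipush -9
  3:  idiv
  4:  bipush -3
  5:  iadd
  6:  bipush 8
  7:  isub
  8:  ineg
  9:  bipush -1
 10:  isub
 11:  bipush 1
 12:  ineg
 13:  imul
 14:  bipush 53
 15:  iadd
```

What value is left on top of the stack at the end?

bipush 5  -> 5
bipush -9 -> 5 -9
idiv      -> 0
bipush -3 -> 0 -3
iadd      -> -3
bipush 8  -> -3 8
isub      -> -11
ineg      -> 11
bipush -1 -> 11 -1
isub      -> 12
bipush 1  -> 12 1
ineg      -> 12 -1
imul      -> -12
bipush 53 -> -12 53
iadd      -> 41

41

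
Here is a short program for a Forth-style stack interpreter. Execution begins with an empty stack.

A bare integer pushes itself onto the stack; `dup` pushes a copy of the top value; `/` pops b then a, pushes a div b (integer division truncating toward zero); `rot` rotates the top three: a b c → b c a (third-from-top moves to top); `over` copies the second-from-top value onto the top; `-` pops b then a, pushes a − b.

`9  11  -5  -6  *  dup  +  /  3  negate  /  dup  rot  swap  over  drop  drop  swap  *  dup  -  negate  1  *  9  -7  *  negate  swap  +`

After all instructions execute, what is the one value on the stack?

9      -> 9
11     -> 9 11
-5     -> 9 11 -5
-6     -> 9 11 -5 -6
*      -> 9 11 30
dup    -> 9 11 30 30
+      -> 9 11 60
/      -> 9 0
3      -> 9 0 3
negate -> 9 0 -3
/      -> 9 0
dup    -> 9 0 0
rot    -> 0 0 9
swap   -> 0 9 0
over   -> 0 9 0 9
drop   -> 0 9 0
drop   -> 0 9
swap   -> 9 0
*      -> 0
dup    -> 0 0
-      -> 0
negate -> 0
1      -> 0 1
*      -> 0
9      -> 0 9
-7     -> 0 9 -7
*      -> 0 -63
negate -> 0 63
swap   -> 63 0
+      -> 63

63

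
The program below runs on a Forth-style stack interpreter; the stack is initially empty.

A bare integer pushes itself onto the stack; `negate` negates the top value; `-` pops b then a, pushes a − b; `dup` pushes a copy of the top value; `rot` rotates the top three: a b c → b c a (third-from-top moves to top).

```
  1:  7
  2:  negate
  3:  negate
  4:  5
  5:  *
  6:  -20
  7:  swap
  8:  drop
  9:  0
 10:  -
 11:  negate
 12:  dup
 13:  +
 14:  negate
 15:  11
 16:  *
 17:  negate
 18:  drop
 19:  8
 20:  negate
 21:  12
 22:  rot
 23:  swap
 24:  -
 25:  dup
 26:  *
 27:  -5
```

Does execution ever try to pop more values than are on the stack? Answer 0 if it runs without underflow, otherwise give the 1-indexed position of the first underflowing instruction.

22

7      -> [7]
negate -> [-7]
negate -> [7]
5      -> [7, 5]
*      -> [35]
-20    -> [35, -20]
swap   -> [-20, 35]
drop   -> [-20]
0      -> [-20, 0]
-      -> [-20]
negate -> [20]
dup    -> [20, 20]
+      -> [40]
negate -> [-40]
11     -> [-40, 11]
*      -> [-440]
negate -> [440]
drop   -> []
8      -> [8]
negate -> [-8]
12     -> [-8, 12]
rot  — needs 3 operands, stack has 2 → underflow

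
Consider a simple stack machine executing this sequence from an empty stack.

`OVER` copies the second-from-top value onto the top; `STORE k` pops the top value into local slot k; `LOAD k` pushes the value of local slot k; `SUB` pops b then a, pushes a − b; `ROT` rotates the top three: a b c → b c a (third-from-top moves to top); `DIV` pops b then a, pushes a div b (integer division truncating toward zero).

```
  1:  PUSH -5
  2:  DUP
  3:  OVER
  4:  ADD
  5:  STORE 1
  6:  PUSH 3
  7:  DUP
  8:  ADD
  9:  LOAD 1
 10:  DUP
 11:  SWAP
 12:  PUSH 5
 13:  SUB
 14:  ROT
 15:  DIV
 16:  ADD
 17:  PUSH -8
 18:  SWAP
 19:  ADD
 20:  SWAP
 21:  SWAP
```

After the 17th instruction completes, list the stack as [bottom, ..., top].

PUSH -5  [-5]
DUP      [-5, -5]
OVER     [-5, -5, -5]
ADD      [-5, -10]
STORE 1  [-5]
PUSH 3   [-5, 3]
DUP      [-5, 3, 3]
ADD      [-5, 6]
LOAD 1   [-5, 6, -10]
DUP      [-5, 6, -10, -10]
SWAP     [-5, 6, -10, -10]
PUSH 5   [-5, 6, -10, -10, 5]
SUB      [-5, 6, -10, -15]
ROT      [-5, -10, -15, 6]
DIV      [-5, -10, -2]
ADD      [-5, -12]
PUSH -8  [-5, -12, -8]

[-5, -12, -8]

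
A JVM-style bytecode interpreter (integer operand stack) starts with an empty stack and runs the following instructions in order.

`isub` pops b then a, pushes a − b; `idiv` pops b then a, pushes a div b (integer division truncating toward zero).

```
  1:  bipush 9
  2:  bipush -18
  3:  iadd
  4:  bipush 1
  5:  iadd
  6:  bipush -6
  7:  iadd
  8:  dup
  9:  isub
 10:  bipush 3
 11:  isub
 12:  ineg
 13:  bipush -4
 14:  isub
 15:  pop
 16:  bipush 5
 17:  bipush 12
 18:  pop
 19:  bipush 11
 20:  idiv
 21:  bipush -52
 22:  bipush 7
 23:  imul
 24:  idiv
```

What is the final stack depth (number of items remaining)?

bipush 9   -> [9]
bipush -18 -> [9, -18]
iadd       -> [-9]
bipush 1   -> [-9, 1]
iadd       -> [-8]
bipush -6  -> [-8, -6]
iadd       -> [-14]
dup        -> [-14, -14]
isub       -> [0]
bipush 3   -> [0, 3]
isub       -> [-3]
ineg       -> [3]
bipush -4  -> [3, -4]
isub       -> [7]
pop        -> []
bipush 5   -> [5]
bipush 12  -> [5, 12]
pop        -> [5]
bipush 11  -> [5, 11]
idiv       -> [0]
bipush -52 -> [0, -52]
bipush 7   -> [0, -52, 7]
imul       -> [0, -364]
idiv       -> [0]

1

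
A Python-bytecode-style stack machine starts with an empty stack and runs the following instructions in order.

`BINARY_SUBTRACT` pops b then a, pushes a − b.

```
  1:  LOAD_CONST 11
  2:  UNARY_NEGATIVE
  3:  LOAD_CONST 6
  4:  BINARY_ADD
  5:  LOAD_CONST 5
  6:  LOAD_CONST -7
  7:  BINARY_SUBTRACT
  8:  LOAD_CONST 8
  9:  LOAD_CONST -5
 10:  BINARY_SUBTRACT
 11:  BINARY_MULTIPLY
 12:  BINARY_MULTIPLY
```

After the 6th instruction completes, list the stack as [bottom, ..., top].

LOAD_CONST 11  -> [11]
UNARY_NEGATIVE -> [-11]
LOAD_CONST 6   -> [-11, 6]
BINARY_ADD     -> [-5]
LOAD_CONST 5   -> [-5, 5]
LOAD_CONST -7  -> [-5, 5, -7]

[-5, 5, -7]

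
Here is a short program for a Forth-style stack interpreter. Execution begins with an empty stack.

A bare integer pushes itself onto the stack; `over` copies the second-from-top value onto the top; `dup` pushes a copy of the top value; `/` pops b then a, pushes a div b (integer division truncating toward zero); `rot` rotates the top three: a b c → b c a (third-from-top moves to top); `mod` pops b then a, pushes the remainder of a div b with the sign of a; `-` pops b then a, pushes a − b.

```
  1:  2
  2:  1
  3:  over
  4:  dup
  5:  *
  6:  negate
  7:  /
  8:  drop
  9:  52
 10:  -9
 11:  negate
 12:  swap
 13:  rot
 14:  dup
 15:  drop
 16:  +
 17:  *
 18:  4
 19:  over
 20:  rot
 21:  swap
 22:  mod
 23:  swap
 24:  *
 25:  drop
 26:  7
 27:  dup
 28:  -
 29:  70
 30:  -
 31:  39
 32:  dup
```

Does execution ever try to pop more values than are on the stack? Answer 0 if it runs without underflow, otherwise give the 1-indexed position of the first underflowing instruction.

0

2       2
1       2 1
over    2 1 2
dup     2 1 2 2
*       2 1 4
negate  2 1 -4
/       2 0
drop    2
52      2 52
-9      2 52 -9
negate  2 52 9
swap    2 9 52
rot     9 52 2
dup     9 52 2 2
drop    9 52 2
+       9 54
*       486
4       486 4
over    486 4 486
rot     4 486 486
swap    4 486 486
mod     4 0
swap    0 4
*       0
drop    (empty)
7       7
dup     7 7
-       0
70      0 70
-       -70
39      -70 39
dup     -70 39 39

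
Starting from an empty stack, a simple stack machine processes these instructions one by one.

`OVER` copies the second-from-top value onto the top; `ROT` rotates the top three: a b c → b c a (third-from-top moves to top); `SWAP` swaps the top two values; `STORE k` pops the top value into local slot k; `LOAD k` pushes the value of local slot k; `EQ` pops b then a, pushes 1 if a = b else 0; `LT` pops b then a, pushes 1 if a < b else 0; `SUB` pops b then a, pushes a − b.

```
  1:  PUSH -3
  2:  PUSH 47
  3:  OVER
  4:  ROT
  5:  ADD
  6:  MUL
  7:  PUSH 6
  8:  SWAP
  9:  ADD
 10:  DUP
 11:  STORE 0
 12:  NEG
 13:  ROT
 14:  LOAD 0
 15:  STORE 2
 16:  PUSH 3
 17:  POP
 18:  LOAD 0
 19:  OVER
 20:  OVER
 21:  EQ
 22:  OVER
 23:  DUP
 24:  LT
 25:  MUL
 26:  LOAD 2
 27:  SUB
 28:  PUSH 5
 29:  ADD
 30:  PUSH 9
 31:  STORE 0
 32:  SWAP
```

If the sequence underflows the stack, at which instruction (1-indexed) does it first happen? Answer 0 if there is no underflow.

13

PUSH -3 → [-3]
PUSH 47 → [-3, 47]
OVER    → [-3, 47, -3]
ROT     → [47, -3, -3]
ADD     → [47, -6]
MUL     → [-282]
PUSH 6  → [-282, 6]
SWAP    → [6, -282]
ADD     → [-276]
DUP     → [-276, -276]
STORE 0 → [-276]
NEG     → [276]
ROT  — needs 3 operands, stack has 1 → underflow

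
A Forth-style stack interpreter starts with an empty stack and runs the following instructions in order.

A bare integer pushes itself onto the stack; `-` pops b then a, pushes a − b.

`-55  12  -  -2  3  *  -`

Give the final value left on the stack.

-55 -> [-55]
12  -> [-55, 12]
-   -> [-67]
-2  -> [-67, -2]
3   -> [-67, -2, 3]
*   -> [-67, -6]
-   -> [-61]

-61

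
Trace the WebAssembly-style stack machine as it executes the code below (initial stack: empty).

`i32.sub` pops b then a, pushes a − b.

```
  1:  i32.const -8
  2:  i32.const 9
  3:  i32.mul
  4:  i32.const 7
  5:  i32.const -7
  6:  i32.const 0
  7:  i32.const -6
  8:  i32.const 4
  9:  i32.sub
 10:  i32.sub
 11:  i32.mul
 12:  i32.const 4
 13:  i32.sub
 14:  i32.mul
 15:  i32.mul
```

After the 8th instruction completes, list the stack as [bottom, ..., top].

i32.const -8 : [-8]
i32.const 9  : [-8, 9]
i32.mul      : [-72]
i32.const 7  : [-72, 7]
i32.const -7 : [-72, 7, -7]
i32.const 0  : [-72, 7, -7, 0]
i32.const -6 : [-72, 7, -7, 0, -6]
i32.const 4  : [-72, 7, -7, 0, -6, 4]

[-72, 7, -7, 0, -6, 4]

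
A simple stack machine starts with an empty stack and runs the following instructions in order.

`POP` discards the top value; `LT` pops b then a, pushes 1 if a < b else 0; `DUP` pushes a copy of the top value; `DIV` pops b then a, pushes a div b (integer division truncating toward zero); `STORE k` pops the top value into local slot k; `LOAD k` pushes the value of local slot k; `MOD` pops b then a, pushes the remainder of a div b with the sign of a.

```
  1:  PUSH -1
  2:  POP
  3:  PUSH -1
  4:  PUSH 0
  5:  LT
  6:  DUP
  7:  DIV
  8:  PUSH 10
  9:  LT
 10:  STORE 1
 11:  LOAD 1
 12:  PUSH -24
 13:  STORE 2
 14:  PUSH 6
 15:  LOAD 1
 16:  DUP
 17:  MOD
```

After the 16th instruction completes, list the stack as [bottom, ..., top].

[1, 6, 1, 1]

PUSH -1  → -1
POP      → (empty)
PUSH -1  → -1
PUSH 0   → -1 0
LT       → 1
DUP      → 1 1
DIV      → 1
PUSH 10  → 1 10
LT       → 1
STORE 1  → (empty)
LOAD 1   → 1
PUSH -24 → 1 -24
STORE 2  → 1
PUSH 6   → 1 6
LOAD 1   → 1 6 1
DUP      → 1 6 1 1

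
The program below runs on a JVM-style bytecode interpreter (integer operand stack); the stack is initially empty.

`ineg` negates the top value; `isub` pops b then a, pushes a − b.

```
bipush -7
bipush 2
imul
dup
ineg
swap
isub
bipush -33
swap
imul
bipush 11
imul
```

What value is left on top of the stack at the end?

bipush -7  → -7
bipush 2   → -7 2
imul       → -14
dup        → -14 -14
ineg       → -14 14
swap       → 14 -14
isub       → 28
bipush -33 → 28 -33
swap       → -33 28
imul       → -924
bipush 11  → -924 11
imul       → -10164

-10164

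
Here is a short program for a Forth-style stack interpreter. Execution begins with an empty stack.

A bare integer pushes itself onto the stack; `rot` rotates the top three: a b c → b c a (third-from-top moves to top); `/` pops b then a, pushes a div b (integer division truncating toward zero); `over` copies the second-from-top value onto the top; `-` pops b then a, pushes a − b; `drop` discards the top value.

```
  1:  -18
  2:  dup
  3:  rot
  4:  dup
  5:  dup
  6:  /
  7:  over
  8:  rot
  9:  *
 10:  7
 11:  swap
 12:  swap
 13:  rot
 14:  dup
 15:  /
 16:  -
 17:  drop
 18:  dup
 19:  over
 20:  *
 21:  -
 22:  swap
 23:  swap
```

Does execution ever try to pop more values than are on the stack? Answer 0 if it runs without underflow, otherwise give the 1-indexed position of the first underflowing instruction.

-18 -> [-18]
dup -> [-18, -18]
rot  — needs 3 operands, stack has 2 → underflow

3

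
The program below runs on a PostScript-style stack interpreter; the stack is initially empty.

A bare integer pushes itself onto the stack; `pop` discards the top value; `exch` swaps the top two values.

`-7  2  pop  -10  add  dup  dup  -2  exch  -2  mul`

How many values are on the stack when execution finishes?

4

-7   → -7
2    → -7 2
pop  → -7
-10  → -7 -10
add  → -17
dup  → -17 -17
dup  → -17 -17 -17
-2   → -17 -17 -17 -2
exch → -17 -17 -2 -17
-2   → -17 -17 -2 -17 -2
mul  → -17 -17 -2 34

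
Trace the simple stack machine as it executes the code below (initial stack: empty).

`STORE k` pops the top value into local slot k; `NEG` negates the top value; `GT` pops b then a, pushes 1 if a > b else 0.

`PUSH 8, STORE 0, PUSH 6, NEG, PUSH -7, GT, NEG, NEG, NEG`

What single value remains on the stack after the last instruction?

PUSH 8  -> 8
STORE 0 -> (empty)
PUSH 6  -> 6
NEG     -> -6
PUSH -7 -> -6 -7
GT      -> 1
NEG     -> -1
NEG     -> 1
NEG     -> -1

-1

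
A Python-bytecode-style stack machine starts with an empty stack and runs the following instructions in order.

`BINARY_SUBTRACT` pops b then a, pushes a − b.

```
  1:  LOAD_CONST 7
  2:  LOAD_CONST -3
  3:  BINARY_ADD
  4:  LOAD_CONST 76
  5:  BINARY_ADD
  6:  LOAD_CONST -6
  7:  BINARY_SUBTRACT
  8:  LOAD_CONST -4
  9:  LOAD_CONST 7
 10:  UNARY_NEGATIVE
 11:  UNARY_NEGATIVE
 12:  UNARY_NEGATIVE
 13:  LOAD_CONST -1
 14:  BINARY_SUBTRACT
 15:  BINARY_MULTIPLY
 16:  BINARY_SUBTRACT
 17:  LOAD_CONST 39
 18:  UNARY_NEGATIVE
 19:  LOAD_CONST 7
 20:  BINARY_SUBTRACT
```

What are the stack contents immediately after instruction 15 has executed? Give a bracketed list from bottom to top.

[86, 24]

LOAD_CONST 7    → 7
LOAD_CONST -3   → 7 -3
BINARY_ADD      → 4
LOAD_CONST 76   → 4 76
BINARY_ADD      → 80
LOAD_CONST -6   → 80 -6
BINARY_SUBTRACT → 86
LOAD_CONST -4   → 86 -4
LOAD_CONST 7    → 86 -4 7
UNARY_NEGATIVE  → 86 -4 -7
UNARY_NEGATIVE  → 86 -4 7
UNARY_NEGATIVE  → 86 -4 -7
LOAD_CONST -1   → 86 -4 -7 -1
BINARY_SUBTRACT → 86 -4 -6
BINARY_MULTIPLY → 86 24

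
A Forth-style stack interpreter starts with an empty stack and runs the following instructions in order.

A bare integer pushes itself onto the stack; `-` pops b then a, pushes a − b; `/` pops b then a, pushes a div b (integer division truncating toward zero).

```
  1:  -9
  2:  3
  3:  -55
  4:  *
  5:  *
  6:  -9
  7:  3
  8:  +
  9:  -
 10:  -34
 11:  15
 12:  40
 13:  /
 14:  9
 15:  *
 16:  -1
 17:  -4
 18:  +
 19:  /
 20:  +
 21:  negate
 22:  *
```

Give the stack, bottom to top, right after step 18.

-9  -> -9
3   -> -9 3
-55 -> -9 3 -55
*   -> -9 -165
*   -> 1485
-9  -> 1485 -9
3   -> 1485 -9 3
+   -> 1485 -6
-   -> 1491
-34 -> 1491 -34
15  -> 1491 -34 15
40  -> 1491 -34 15 40
/   -> 1491 -34 0
9   -> 1491 -34 0 9
*   -> 1491 -34 0
-1  -> 1491 -34 0 -1
-4  -> 1491 -34 0 -1 -4
+   -> 1491 -34 0 -5

[1491, -34, 0, -5]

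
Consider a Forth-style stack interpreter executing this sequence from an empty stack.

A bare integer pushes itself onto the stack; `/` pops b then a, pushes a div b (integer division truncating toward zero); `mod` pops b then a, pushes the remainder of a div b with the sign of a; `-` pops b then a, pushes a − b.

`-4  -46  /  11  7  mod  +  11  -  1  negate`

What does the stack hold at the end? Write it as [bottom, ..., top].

-4     → [-4]
-46    → [-4, -46]
/      → [0]
11     → [0, 11]
7      → [0, 11, 7]
mod    → [0, 4]
+      → [4]
11     → [4, 11]
-      → [-7]
1      → [-7, 1]
negate → [-7, -1]

[-7, -1]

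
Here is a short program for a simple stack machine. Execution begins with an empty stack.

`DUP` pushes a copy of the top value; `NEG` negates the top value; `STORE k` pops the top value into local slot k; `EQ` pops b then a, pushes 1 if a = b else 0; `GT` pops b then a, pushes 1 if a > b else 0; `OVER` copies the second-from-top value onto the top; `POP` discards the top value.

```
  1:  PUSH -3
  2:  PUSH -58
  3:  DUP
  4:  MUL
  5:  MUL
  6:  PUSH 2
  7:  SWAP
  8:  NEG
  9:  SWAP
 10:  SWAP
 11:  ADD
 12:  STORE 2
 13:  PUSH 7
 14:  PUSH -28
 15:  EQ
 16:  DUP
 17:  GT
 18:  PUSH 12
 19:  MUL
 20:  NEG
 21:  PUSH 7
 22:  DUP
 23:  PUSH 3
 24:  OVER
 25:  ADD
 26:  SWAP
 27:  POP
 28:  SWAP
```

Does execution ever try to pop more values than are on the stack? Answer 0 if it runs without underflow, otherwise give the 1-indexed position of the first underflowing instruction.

PUSH -3  → -3
PUSH -58 → -3 -58
DUP      → -3 -58 -58
MUL      → -3 3364
MUL      → -10092
PUSH 2   → -10092 2
SWAP     → 2 -10092
NEG      → 2 10092
SWAP     → 10092 2
SWAP     → 2 10092
ADD      → 10094
STORE 2  → (empty)
PUSH 7   → 7
PUSH -28 → 7 -28
EQ       → 0
DUP      → 0 0
GT       → 0
PUSH 12  → 0 12
MUL      → 0
NEG      → 0
PUSH 7   → 0 7
DUP      → 0 7 7
PUSH 3   → 0 7 7 3
OVER     → 0 7 7 3 7
ADD      → 0 7 7 10
SWAP     → 0 7 10 7
POP      → 0 7 10
SWAP     → 0 10 7

0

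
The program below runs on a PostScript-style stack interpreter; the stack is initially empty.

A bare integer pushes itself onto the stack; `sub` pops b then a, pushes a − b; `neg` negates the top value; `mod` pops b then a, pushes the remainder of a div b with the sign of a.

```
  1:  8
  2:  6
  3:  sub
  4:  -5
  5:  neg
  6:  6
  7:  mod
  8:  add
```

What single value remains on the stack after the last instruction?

7

8   : [8]
6   : [8, 6]
sub : [2]
-5  : [2, -5]
neg : [2, 5]
6   : [2, 5, 6]
mod : [2, 5]
add : [7]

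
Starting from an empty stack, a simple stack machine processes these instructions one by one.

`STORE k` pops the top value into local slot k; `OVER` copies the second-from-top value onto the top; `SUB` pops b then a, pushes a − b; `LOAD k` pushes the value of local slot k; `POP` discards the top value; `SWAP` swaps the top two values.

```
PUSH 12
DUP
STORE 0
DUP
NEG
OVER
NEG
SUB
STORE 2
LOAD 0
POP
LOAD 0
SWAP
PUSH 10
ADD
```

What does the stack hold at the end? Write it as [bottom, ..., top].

PUSH 12 : [12]
DUP     : [12, 12]
STORE 0 : [12]
DUP     : [12, 12]
NEG     : [12, -12]
OVER    : [12, -12, 12]
NEG     : [12, -12, -12]
SUB     : [12, 0]
STORE 2 : [12]
LOAD 0  : [12, 12]
POP     : [12]
LOAD 0  : [12, 12]
SWAP    : [12, 12]
PUSH 10 : [12, 12, 10]
ADD     : [12, 22]

[12, 22]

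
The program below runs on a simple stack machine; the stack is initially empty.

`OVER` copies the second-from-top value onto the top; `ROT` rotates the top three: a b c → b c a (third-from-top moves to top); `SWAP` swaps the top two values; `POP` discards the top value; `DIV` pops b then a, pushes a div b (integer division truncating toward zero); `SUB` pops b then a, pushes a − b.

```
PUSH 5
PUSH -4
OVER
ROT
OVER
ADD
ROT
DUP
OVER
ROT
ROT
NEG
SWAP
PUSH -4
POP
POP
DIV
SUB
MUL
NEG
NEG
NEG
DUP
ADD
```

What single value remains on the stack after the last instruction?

-110

PUSH 5  : [5]
PUSH -4 : [5, -4]
OVER    : [5, -4, 5]
ROT     : [-4, 5, 5]
OVER    : [-4, 5, 5, 5]
ADD     : [-4, 5, 10]
ROT     : [5, 10, -4]
DUP     : [5, 10, -4, -4]
OVER    : [5, 10, -4, -4, -4]
ROT     : [5, 10, -4, -4, -4]
ROT     : [5, 10, -4, -4, -4]
NEG     : [5, 10, -4, -4, 4]
SWAP    : [5, 10, -4, 4, -4]
PUSH -4 : [5, 10, -4, 4, -4, -4]
POP     : [5, 10, -4, 4, -4]
POP     : [5, 10, -4, 4]
DIV     : [5, 10, -1]
SUB     : [5, 11]
MUL     : [55]
NEG     : [-55]
NEG     : [55]
NEG     : [-55]
DUP     : [-55, -55]
ADD     : [-110]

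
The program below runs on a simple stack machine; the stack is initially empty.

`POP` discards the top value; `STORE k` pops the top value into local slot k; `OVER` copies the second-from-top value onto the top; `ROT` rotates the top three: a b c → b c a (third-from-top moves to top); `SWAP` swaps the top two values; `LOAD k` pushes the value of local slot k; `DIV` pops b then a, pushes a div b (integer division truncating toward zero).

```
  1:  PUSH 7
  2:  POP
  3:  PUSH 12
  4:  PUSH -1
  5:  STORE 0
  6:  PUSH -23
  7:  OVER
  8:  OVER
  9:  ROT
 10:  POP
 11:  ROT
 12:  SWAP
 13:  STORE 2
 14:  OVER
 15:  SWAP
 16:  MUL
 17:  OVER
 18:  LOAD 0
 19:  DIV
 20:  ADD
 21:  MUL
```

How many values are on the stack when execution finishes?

1

PUSH 7   : [7]
POP      : []
PUSH 12  : [12]
PUSH -1  : [12, -1]
STORE 0  : [12]
PUSH -23 : [12, -23]
OVER     : [12, -23, 12]
OVER     : [12, -23, 12, -23]
ROT      : [12, 12, -23, -23]
POP      : [12, 12, -23]
ROT      : [12, -23, 12]
SWAP     : [12, 12, -23]
STORE 2  : [12, 12]
OVER     : [12, 12, 12]
SWAP     : [12, 12, 12]
MUL      : [12, 144]
OVER     : [12, 144, 12]
LOAD 0   : [12, 144, 12, -1]
DIV      : [12, 144, -12]
ADD      : [12, 132]
MUL      : [1584]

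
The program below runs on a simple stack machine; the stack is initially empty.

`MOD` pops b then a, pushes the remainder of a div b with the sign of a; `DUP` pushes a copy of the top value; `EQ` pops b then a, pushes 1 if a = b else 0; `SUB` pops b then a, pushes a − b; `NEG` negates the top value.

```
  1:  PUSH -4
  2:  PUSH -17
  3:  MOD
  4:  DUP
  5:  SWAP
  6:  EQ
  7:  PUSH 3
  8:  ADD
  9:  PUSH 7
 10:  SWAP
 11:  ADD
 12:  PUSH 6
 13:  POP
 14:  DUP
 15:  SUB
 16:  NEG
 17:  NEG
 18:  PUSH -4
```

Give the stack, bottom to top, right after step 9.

PUSH -4  → [-4]
PUSH -17 → [-4, -17]
MOD      → [-4]
DUP      → [-4, -4]
SWAP     → [-4, -4]
EQ       → [1]
PUSH 3   → [1, 3]
ADD      → [4]
PUSH 7   → [4, 7]

[4, 7]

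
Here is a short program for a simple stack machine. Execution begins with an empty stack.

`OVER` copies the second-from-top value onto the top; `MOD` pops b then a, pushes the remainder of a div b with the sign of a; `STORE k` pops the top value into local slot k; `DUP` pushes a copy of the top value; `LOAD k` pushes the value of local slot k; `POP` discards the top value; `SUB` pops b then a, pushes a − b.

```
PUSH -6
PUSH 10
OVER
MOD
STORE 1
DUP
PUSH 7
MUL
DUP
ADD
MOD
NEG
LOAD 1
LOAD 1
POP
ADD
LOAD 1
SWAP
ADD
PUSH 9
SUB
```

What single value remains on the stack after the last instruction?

PUSH -6 : [-6]
PUSH 10 : [-6, 10]
OVER    : [-6, 10, -6]
MOD     : [-6, 4]
STORE 1 : [-6]
DUP     : [-6, -6]
PUSH 7  : [-6, -6, 7]
MUL     : [-6, -42]
DUP     : [-6, -42, -42]
ADD     : [-6, -84]
MOD     : [-6]
NEG     : [6]
LOAD 1  : [6, 4]
LOAD 1  : [6, 4, 4]
POP     : [6, 4]
ADD     : [10]
LOAD 1  : [10, 4]
SWAP    : [4, 10]
ADD     : [14]
PUSH 9  : [14, 9]
SUB     : [5]

5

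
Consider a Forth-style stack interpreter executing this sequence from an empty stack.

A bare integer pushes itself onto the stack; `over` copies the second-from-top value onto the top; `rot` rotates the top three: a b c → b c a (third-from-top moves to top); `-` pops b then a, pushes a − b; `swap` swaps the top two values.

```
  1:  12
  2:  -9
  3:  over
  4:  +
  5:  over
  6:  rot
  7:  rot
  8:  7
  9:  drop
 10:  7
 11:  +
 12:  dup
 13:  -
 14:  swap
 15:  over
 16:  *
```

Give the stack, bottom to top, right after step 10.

12   → 12
-9   → 12 -9
over → 12 -9 12
+    → 12 3
over → 12 3 12
rot  → 3 12 12
rot  → 12 12 3
7    → 12 12 3 7
drop → 12 12 3
7    → 12 12 3 7

[12, 12, 3, 7]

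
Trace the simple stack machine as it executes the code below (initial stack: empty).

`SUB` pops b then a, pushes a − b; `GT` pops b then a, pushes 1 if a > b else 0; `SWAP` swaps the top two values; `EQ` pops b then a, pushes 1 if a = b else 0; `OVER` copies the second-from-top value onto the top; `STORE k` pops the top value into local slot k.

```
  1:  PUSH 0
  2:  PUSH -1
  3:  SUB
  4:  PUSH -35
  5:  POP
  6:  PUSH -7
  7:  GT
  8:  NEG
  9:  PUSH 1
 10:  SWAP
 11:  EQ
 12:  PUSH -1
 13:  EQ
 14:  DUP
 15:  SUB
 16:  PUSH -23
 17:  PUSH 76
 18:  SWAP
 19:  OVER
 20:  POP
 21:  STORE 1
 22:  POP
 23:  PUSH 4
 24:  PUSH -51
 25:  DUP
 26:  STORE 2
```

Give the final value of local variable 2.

-51

PUSH 0    [0]
PUSH -1   [0, -1]
SUB       [1]
PUSH -35  [1, -35]
POP       [1]
PUSH -7   [1, -7]
GT        [1]
NEG       [-1]
PUSH 1    [-1, 1]
SWAP      [1, -1]
EQ        [0]
PUSH -1   [0, -1]
EQ        [0]
DUP       [0, 0]
SUB       [0]
PUSH -23  [0, -23]
PUSH 76   [0, -23, 76]
SWAP      [0, 76, -23]
OVER      [0, 76, -23, 76]
POP       [0, 76, -23]
STORE 1   [0, 76]
POP       [0]
PUSH 4    [0, 4]
PUSH -51  [0, 4, -51]
DUP       [0, 4, -51, -51]
STORE 2   [0, 4, -51]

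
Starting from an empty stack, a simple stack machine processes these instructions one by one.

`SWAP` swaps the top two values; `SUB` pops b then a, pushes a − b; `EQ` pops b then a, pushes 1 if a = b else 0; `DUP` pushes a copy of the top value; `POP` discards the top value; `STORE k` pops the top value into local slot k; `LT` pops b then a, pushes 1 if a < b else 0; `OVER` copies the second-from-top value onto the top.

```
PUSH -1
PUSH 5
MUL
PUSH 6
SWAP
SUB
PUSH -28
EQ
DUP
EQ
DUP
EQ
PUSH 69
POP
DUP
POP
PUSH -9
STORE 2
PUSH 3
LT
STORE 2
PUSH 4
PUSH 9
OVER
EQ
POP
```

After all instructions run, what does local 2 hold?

1

PUSH -1  : [-1]
PUSH 5   : [-1, 5]
MUL      : [-5]
PUSH 6   : [-5, 6]
SWAP     : [6, -5]
SUB      : [11]
PUSH -28 : [11, -28]
EQ       : [0]
DUP      : [0, 0]
EQ       : [1]
DUP      : [1, 1]
EQ       : [1]
PUSH 69  : [1, 69]
POP      : [1]
DUP      : [1, 1]
POP      : [1]
PUSH -9  : [1, -9]
STORE 2  : [1]
PUSH 3   : [1, 3]
LT       : [1]
STORE 2  : []
PUSH 4   : [4]
PUSH 9   : [4, 9]
OVER     : [4, 9, 4]
EQ       : [4, 0]
POP      : [4]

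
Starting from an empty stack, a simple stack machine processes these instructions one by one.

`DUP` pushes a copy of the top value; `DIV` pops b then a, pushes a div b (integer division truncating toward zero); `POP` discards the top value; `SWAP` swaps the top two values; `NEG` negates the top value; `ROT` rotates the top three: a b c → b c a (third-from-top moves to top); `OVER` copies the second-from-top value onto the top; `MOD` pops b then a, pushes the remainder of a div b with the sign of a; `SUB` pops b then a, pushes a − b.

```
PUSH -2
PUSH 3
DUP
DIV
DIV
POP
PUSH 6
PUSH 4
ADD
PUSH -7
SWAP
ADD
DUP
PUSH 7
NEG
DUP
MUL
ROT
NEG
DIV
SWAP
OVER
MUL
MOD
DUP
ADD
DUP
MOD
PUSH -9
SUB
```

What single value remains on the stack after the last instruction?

PUSH -2  -2
PUSH 3   -2 3
DUP      -2 3 3
DIV      -2 1
DIV      -2
POP      (empty)
PUSH 6   6
PUSH 4   6 4
ADD      10
PUSH -7  10 -7
SWAP     -7 10
ADD      3
DUP      3 3
PUSH 7   3 3 7
NEG      3 3 -7
DUP      3 3 -7 -7
MUL      3 3 49
ROT      3 49 3
NEG      3 49 -3
DIV      3 -16
SWAP     -16 3
OVER     -16 3 -16
MUL      -16 -48
MOD      -16
DUP      -16 -16
ADD      -32
DUP      -32 -32
MOD      0
PUSH -9  0 -9
SUB      9

9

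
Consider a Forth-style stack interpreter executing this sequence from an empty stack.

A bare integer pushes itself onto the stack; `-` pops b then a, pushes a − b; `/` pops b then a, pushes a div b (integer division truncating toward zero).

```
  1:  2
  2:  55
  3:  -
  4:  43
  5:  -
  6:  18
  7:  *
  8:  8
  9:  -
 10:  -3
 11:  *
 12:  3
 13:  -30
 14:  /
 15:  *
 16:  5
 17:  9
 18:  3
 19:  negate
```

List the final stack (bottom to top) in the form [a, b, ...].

[0, 5, 9, -3]

2       [2]
55      [2, 55]
-       [-53]
43      [-53, 43]
-       [-96]
18      [-96, 18]
*       [-1728]
8       [-1728, 8]
-       [-1736]
-3      [-1736, -3]
*       [5208]
3       [5208, 3]
-30     [5208, 3, -30]
/       [5208, 0]
*       [0]
5       [0, 5]
9       [0, 5, 9]
3       [0, 5, 9, 3]
negate  [0, 5, 9, -3]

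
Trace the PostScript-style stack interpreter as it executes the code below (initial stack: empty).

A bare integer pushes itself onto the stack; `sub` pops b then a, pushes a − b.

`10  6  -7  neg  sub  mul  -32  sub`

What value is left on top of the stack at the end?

10   10
6    10 6
-7   10 6 -7
neg  10 6 7
sub  10 -1
mul  -10
-32  -10 -32
sub  22

22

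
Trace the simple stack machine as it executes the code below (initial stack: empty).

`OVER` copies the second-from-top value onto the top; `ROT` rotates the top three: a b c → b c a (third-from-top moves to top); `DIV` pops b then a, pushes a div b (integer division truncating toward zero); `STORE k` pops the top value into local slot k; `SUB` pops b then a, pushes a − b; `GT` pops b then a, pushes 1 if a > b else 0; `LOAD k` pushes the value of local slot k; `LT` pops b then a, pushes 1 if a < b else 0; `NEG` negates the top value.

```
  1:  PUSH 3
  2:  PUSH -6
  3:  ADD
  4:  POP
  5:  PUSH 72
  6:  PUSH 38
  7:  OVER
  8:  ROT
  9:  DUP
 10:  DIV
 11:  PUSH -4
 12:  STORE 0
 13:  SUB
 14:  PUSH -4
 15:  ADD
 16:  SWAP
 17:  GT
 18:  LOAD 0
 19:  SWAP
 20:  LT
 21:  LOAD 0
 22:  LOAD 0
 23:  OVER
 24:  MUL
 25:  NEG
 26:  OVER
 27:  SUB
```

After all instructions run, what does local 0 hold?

-4

PUSH 3  → [3]
PUSH -6 → [3, -6]
ADD     → [-3]
POP     → []
PUSH 72 → [72]
PUSH 38 → [72, 38]
OVER    → [72, 38, 72]
ROT     → [38, 72, 72]
DUP     → [38, 72, 72, 72]
DIV     → [38, 72, 1]
PUSH -4 → [38, 72, 1, -4]
STORE 0 → [38, 72, 1]
SUB     → [38, 71]
PUSH -4 → [38, 71, -4]
ADD     → [38, 67]
SWAP    → [67, 38]
GT      → [1]
LOAD 0  → [1, -4]
SWAP    → [-4, 1]
LT      → [1]
LOAD 0  → [1, -4]
LOAD 0  → [1, -4, -4]
OVER    → [1, -4, -4, -4]
MUL     → [1, -4, 16]
NEG     → [1, -4, -16]
OVER    → [1, -4, -16, -4]
SUB     → [1, -4, -12]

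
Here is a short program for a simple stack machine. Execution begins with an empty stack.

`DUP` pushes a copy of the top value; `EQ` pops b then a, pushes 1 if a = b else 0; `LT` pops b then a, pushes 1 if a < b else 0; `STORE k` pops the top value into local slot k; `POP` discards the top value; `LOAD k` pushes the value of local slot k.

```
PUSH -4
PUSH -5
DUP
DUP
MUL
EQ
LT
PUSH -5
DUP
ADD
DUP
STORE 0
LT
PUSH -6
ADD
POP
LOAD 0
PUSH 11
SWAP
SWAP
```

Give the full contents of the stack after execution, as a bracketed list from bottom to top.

[-10, 11]

PUSH -4 -> [-4]
PUSH -5 -> [-4, -5]
DUP     -> [-4, -5, -5]
DUP     -> [-4, -5, -5, -5]
MUL     -> [-4, -5, 25]
EQ      -> [-4, 0]
LT      -> [1]
PUSH -5 -> [1, -5]
DUP     -> [1, -5, -5]
ADD     -> [1, -10]
DUP     -> [1, -10, -10]
STORE 0 -> [1, -10]
LT      -> [0]
PUSH -6 -> [0, -6]
ADD     -> [-6]
POP     -> []
LOAD 0  -> [-10]
PUSH 11 -> [-10, 11]
SWAP    -> [11, -10]
SWAP    -> [-10, 11]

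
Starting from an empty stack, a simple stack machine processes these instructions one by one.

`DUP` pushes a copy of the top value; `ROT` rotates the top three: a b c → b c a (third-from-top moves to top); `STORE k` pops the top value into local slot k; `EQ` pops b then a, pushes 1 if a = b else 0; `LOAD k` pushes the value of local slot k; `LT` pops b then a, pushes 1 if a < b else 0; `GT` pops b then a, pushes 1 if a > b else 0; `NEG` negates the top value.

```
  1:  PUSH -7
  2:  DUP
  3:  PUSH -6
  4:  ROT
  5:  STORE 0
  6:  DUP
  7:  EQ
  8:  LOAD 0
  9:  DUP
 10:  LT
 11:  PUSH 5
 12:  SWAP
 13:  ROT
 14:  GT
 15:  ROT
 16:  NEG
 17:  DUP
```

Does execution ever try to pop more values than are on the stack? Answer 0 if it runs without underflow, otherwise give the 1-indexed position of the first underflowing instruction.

PUSH -7 → -7
DUP     → -7 -7
PUSH -6 → -7 -7 -6
ROT     → -7 -6 -7
STORE 0 → -7 -6
DUP     → -7 -6 -6
EQ      → -7 1
LOAD 0  → -7 1 -7
DUP     → -7 1 -7 -7
LT      → -7 1 0
PUSH 5  → -7 1 0 5
SWAP    → -7 1 5 0
ROT     → -7 5 0 1
GT      → -7 5 0
ROT     → 5 0 -7
NEG     → 5 0 7
DUP     → 5 0 7 7

0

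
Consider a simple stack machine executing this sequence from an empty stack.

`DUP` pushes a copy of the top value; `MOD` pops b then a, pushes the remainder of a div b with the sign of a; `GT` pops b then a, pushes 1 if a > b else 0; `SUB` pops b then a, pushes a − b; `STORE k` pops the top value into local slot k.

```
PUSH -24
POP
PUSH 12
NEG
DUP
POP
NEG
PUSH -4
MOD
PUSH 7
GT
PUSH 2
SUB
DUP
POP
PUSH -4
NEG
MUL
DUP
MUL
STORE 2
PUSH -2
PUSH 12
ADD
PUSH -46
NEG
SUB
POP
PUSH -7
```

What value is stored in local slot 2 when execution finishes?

64

PUSH -24  [-24]
POP       []
PUSH 12   [12]
NEG       [-12]
DUP       [-12, -12]
POP       [-12]
NEG       [12]
PUSH -4   [12, -4]
MOD       [0]
PUSH 7    [0, 7]
GT        [0]
PUSH 2    [0, 2]
SUB       [-2]
DUP       [-2, -2]
POP       [-2]
PUSH -4   [-2, -4]
NEG       [-2, 4]
MUL       [-8]
DUP       [-8, -8]
MUL       [64]
STORE 2   []
PUSH -2   [-2]
PUSH 12   [-2, 12]
ADD       [10]
PUSH -46  [10, -46]
NEG       [10, 46]
SUB       [-36]
POP       []
PUSH -7   [-7]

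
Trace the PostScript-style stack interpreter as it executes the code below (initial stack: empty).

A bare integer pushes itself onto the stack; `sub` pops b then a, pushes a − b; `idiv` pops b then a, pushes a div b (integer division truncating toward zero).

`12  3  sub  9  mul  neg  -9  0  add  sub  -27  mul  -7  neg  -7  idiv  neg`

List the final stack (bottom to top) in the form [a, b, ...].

[1944, 1]

12    12
3     12 3
sub   9
9     9 9
mul   81
neg   -81
-9    -81 -9
0     -81 -9 0
add   -81 -9
sub   -72
-27   -72 -27
mul   1944
-7    1944 -7
neg   1944 7
-7    1944 7 -7
idiv  1944 -1
neg   1944 1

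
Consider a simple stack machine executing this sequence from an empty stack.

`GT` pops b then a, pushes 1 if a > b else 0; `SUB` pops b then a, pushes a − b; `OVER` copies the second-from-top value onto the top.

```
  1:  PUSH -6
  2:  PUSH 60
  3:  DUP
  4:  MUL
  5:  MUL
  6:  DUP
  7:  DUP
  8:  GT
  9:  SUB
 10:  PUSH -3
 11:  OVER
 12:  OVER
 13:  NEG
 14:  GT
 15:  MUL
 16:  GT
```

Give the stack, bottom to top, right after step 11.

PUSH -6 : [-6]
PUSH 60 : [-6, 60]
DUP     : [-6, 60, 60]
MUL     : [-6, 3600]
MUL     : [-21600]
DUP     : [-21600, -21600]
DUP     : [-21600, -21600, -21600]
GT      : [-21600, 0]
SUB     : [-21600]
PUSH -3 : [-21600, -3]
OVER    : [-21600, -3, -21600]

[-21600, -3, -21600]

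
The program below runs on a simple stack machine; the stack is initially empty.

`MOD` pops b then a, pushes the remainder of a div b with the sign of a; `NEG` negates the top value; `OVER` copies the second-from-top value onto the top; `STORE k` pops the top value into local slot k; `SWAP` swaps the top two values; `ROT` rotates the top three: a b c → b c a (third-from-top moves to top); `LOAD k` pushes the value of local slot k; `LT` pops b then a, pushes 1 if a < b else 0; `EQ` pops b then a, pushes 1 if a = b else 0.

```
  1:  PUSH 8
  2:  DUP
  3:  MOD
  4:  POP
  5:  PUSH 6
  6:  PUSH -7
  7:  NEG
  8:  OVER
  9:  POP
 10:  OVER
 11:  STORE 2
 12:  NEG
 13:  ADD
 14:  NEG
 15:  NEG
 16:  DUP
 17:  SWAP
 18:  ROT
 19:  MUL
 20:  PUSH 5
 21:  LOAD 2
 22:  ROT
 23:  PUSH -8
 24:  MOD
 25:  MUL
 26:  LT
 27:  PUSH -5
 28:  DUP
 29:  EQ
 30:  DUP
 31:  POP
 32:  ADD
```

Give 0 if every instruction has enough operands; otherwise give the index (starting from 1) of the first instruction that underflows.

PUSH 8   8
DUP      8 8
MOD      0
POP      (empty)
PUSH 6   6
PUSH -7  6 -7
NEG      6 7
OVER     6 7 6
POP      6 7
OVER     6 7 6
STORE 2  6 7
NEG      6 -7
ADD      -1
NEG      1
NEG      -1
DUP      -1 -1
SWAP     -1 -1
ROT  — needs 3 operands, stack has 2 → underflow

18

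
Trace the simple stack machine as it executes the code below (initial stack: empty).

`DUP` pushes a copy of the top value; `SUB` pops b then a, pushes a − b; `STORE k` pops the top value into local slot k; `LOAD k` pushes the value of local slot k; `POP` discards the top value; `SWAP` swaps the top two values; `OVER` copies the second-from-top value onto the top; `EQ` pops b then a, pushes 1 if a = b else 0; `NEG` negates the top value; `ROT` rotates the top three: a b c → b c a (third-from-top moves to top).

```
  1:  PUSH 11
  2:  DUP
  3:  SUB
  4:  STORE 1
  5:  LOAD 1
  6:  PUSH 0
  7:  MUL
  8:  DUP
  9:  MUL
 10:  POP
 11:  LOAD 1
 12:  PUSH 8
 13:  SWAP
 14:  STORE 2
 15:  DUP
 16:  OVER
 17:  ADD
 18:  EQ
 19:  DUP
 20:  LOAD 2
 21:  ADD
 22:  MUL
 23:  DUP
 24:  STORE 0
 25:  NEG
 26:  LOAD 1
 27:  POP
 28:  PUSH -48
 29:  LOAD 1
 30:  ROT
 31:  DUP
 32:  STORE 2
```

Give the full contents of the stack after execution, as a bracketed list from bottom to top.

[-48, 0, 0]

PUSH 11  -> 11
DUP      -> 11 11
SUB      -> 0
STORE 1  -> (empty)
LOAD 1   -> 0
PUSH 0   -> 0 0
MUL      -> 0
DUP      -> 0 0
MUL      -> 0
POP      -> (empty)
LOAD 1   -> 0
PUSH 8   -> 0 8
SWAP     -> 8 0
STORE 2  -> 8
DUP      -> 8 8
OVER     -> 8 8 8
ADD      -> 8 16
EQ       -> 0
DUP      -> 0 0
LOAD 2   -> 0 0 0
ADD      -> 0 0
MUL      -> 0
DUP      -> 0 0
STORE 0  -> 0
NEG      -> 0
LOAD 1   -> 0 0
POP      -> 0
PUSH -48 -> 0 -48
LOAD 1   -> 0 -48 0
ROT      -> -48 0 0
DUP      -> -48 0 0 0
STORE 2  -> -48 0 0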